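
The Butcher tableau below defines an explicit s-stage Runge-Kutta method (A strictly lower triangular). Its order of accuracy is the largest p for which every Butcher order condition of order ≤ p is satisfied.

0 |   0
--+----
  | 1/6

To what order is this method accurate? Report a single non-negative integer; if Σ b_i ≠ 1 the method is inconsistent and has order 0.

0

b = (1/6)
c = (0)
Σ b_i: 1/6·1 = 1/6 ≠ 1 ⇒ order 0.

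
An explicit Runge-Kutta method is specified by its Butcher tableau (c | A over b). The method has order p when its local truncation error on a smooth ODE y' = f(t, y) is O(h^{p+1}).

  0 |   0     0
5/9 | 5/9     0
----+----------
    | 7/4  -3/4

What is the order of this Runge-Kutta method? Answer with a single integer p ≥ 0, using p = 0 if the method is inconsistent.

1

b = (7/4, -3/4)
c = (0, 5/9)
Σ b_i: 7/4·1 + (-3/4)·1 = 1 ✓
b·c: (-3/4)·5/9 = -5/12 ≠ 1/2 ⇒ order 1.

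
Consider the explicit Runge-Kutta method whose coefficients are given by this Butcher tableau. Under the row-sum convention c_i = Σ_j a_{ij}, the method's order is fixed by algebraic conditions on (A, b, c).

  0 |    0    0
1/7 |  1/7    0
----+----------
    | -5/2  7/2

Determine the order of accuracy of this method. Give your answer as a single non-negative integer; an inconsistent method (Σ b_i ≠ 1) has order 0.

2

b = (-5/2, 7/2)
c = (0, 1/7)
Σ b_i: (-5/2)·1 + 7/2·1 = 1 ✓
b·c: 7/2·1/7 = 1/2 ✓; 2 stages ⇒ order 2.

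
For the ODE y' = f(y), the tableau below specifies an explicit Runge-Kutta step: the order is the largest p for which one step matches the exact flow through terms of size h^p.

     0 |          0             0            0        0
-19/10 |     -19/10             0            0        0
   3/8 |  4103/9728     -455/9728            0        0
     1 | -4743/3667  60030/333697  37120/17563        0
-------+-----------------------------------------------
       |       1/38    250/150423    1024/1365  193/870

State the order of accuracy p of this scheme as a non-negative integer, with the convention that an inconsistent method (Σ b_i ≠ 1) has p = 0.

b = (1/38, 250/150423, 1024/1365, 193/870)
c = (0, -19/10, 3/8, 1)
Ac = (0, 0, 91/1024, 87/193)
Σ b_i: 1/38·1 + 250/150423·1 + 1024/1365·1 + 193/870·1 = 1 ✓
b·c: 250/150423·(-19/10) + 1024/1365·3/8 + 193/870·1 = 1/2 ✓
b·c²: 250/150423·361/100 + 1024/1365·9/64 + 193/870·1 = 1/3 ✓
b·Ac: 1024/1365·91/1024 + 193/870·87/193 = 1/6 ✓
b·c³: 250/150423·(-6859/1000) + 1024/1365·27/512 + 193/870·1 = 1/4 ✓
b·(c∘Ac): 1024/1365·273/8192 + 193/870·87/193 = 1/8 ✓
b·Ac²: 1024/1365·(-1729/10240) + 193/870·1827/1930 = 1/12 ✓
b·A²c: 193/870·145/772 = 1/24 ✓; 4 stages ⇒ order 4.

4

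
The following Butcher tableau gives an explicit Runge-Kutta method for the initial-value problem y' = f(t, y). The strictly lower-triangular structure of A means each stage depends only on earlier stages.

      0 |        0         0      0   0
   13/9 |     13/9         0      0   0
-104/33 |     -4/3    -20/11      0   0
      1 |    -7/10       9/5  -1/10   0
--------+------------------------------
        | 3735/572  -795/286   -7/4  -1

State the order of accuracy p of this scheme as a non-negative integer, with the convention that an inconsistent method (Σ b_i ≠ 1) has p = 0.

b = (3735/572, -795/286, -7/4, -1)
c = (0, 13/9, -104/33, 1)
Ac = (0, 0, -260/99, 481/165)
Σ b_i: 3735/572·1 + (-795/286)·1 + (-7/4)·1 + (-1)·1 = 1 ✓
b·c: (-795/286)·13/9 + (-7/4)·(-104/33) + (-1)·1 = 1/2 ✓
b·c²: (-795/286)·169/81 + (-7/4)·10816/1089 + (-1)·1 = -157997/6534 ≠ 1/3 ⇒ order 2.
b·Ac: (-7/4)·(-260/99) + (-1)·481/165 = 832/495 ≠ 1/6

2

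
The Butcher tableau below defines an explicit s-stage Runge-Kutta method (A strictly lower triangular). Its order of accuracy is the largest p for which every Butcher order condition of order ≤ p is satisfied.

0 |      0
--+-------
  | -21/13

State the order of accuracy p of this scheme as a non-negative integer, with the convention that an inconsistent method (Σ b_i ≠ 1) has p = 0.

0

b = (-21/13)
c = (0)
Σ b_i: (-21/13)·1 = -21/13 ≠ 1 ⇒ order 0.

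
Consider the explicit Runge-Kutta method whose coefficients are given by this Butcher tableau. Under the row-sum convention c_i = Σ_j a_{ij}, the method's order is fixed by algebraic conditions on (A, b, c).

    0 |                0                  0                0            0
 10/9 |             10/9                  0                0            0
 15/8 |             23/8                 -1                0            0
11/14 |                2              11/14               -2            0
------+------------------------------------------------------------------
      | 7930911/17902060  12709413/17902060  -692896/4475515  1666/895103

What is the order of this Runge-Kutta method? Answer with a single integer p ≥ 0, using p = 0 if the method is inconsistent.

b = (7930911/17902060, 12709413/17902060, -692896/4475515, 1666/895103)
c = (0, 10/9, 15/8, 11/14)
Ac = (0, 0, -10/9, -725/252)
Σ b_i: 7930911/17902060·1 + 12709413/17902060·1 + (-692896/4475515)·1 + 1666/895103·1 = 1 ✓
b·c: 12709413/17902060·10/9 + (-692896/4475515)·15/8 + 1666/895103·11/14 = 1/2 ✓
b·c²: 12709413/17902060·100/81 + (-692896/4475515)·225/64 + 1666/895103·121/196 = 1/3 ✓
b·Ac: (-692896/4475515)·(-10/9) + 1666/895103·(-725/252) = 1/6 ✓
b·c³: 12709413/17902060·1000/729 + (-692896/4475515)·3375/512 + 1666/895103·1331/2744 = -11264669/246071952 ≠ 1/4 ⇒ order 3.
b·(c∘Ac): (-692896/4475515)·(-25/12) + 1666/895103·(-7975/3528) = 10257865/32223708 ≠ 1/8
b·Ac²: (-692896/4475515)·(-100/81) + 1666/895103·(-109975/18144) = 6322415/35153136 ≠ 1/12
b·A²c: 1666/895103·20/9 = 33320/8055927 ≠ 1/24

3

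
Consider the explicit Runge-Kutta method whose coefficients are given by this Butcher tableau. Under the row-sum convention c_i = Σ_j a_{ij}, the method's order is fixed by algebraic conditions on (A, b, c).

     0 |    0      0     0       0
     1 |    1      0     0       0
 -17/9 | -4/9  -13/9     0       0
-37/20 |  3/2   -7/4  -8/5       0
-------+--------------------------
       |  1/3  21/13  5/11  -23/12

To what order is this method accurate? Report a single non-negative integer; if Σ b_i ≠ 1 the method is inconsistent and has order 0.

b = (1/3, 21/13, 5/11, -23/12)
c = (0, 1, -17/9, -37/20)
Ac = (0, 0, -13/9, 229/180)
Σ b_i: 1/3·1 + 21/13·1 + 5/11·1 + (-23/12)·1 = 835/1716 ≠ 1 ⇒ order 0.

0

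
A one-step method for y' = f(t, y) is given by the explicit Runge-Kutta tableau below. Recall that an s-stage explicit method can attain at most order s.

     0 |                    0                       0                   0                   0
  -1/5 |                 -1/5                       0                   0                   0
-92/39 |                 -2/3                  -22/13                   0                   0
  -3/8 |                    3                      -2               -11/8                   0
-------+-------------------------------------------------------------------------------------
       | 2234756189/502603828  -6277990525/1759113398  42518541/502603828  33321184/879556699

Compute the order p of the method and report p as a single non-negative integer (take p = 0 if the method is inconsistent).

b = (2234756189/502603828, -6277990525/1759113398, 42518541/502603828, 33321184/879556699)
c = (0, -1/5, -92/39, -3/8)
Ac = (0, 0, 22/65, 1421/390)
Σ b_i: 2234756189/502603828·1 + (-6277990525/1759113398)·1 + 42518541/502603828·1 + 33321184/879556699·1 = 1 ✓
b·c: (-6277990525/1759113398)·(-1/5) + 42518541/502603828·(-92/39) + 33321184/879556699·(-3/8) = 1/2 ✓
b·c²: (-6277990525/1759113398)·1/25 + 42518541/502603828·8464/1521 + 33321184/879556699·9/64 = 1/3 ✓
b·Ac: 42518541/502603828·22/65 + 33321184/879556699·1421/390 = 1/6 ✓
b·c³: (-6277990525/1759113398)·(-1/125) + 42518541/502603828·(-778688/59319) + 33321184/879556699·(-27/512) = -98064118759/90468689040 ≠ 1/4 ⇒ order 3.
b·(c∘Ac): 42518541/502603828·(-2024/2535) + 33321184/879556699·(-1421/1040) = -74954872/628254785 ≠ 1/8
b·Ac²: 42518541/502603828·(-22/325) + 33321184/879556699·(-293992/38025) = -61462684889/205816267566 ≠ 1/12
b·A²c: 33321184/879556699·(-121/260) = -77535832/4397783495 ≠ 1/24

3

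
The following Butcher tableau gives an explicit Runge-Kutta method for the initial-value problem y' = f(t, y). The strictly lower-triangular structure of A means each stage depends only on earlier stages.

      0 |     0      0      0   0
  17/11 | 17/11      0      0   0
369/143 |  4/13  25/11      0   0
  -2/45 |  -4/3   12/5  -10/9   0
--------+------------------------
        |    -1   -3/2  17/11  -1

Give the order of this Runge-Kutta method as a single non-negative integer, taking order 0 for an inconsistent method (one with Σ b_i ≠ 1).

b = (-1, -3/2, 17/11, -1)
c = (0, 17/11, 369/143, -2/45)
Ac = (0, 0, 425/121, 602/715)
Σ b_i: (-1)·1 + (-3/2)·1 + 17/11·1 + (-1)·1 = -43/22 ≠ 1 ⇒ order 0.

0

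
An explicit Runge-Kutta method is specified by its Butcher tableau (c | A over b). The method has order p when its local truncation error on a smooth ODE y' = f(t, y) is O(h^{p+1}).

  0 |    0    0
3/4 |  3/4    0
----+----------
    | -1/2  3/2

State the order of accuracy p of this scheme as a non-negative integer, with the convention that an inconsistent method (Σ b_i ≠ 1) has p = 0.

1

b = (-1/2, 3/2)
c = (0, 3/4)
Σ b_i: (-1/2)·1 + 3/2·1 = 1 ✓
b·c: 3/2·3/4 = 9/8 ≠ 1/2 ⇒ order 1.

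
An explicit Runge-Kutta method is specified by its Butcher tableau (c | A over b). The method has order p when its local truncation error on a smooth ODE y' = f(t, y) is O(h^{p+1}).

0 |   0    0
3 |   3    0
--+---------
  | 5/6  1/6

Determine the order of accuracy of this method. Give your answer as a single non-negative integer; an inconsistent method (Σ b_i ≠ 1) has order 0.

2

b = (5/6, 1/6)
c = (0, 3)
Σ b_i: 5/6·1 + 1/6·1 = 1 ✓
b·c: 1/6·3 = 1/2 ✓; 2 stages ⇒ order 2.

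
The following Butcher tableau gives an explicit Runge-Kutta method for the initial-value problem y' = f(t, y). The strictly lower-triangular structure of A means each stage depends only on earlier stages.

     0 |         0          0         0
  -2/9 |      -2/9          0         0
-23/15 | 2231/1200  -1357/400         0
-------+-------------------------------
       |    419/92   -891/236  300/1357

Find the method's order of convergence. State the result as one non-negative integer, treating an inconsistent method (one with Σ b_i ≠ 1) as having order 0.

3

b = (419/92, -891/236, 300/1357)
c = (0, -2/9, -23/15)
Ac = (0, 0, 1357/1800)
Σ b_i: 419/92·1 + (-891/236)·1 + 300/1357·1 = 1 ✓
b·c: (-891/236)·(-2/9) + 300/1357·(-23/15) = 1/2 ✓
b·c²: (-891/236)·4/81 + 300/1357·529/225 = 1/3 ✓
b·Ac: 300/1357·1357/1800 = 1/6 ✓; 3 stages ⇒ order 3.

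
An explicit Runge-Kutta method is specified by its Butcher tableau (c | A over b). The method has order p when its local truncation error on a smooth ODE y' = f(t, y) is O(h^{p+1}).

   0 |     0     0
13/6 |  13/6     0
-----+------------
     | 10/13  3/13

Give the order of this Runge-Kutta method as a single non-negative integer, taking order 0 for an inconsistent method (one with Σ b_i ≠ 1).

2

b = (10/13, 3/13)
c = (0, 13/6)
Σ b_i: 10/13·1 + 3/13·1 = 1 ✓
b·c: 3/13·13/6 = 1/2 ✓; 2 stages ⇒ order 2.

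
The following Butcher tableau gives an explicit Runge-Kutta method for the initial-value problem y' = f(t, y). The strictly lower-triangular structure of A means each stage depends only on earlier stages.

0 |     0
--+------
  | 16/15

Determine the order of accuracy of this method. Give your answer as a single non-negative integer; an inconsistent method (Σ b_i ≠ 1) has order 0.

b = (16/15)
c = (0)
Σ b_i: 16/15·1 = 16/15 ≠ 1 ⇒ order 0.

0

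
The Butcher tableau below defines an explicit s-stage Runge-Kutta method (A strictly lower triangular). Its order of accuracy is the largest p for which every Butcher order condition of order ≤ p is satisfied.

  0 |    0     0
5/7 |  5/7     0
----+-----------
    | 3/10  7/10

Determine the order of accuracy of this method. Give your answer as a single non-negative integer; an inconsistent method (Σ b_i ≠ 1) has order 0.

2

b = (3/10, 7/10)
c = (0, 5/7)
Σ b_i: 3/10·1 + 7/10·1 = 1 ✓
b·c: 7/10·5/7 = 1/2 ✓; 2 stages ⇒ order 2.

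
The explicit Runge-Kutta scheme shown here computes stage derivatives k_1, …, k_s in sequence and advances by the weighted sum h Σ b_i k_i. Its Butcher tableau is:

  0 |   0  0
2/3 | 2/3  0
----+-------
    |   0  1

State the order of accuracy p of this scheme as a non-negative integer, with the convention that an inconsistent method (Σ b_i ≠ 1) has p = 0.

b = (0, 1)
c = (0, 2/3)
Σ b_i: 1·1 = 1 ✓
b·c: 1·2/3 = 2/3 ≠ 1/2 ⇒ order 1.

1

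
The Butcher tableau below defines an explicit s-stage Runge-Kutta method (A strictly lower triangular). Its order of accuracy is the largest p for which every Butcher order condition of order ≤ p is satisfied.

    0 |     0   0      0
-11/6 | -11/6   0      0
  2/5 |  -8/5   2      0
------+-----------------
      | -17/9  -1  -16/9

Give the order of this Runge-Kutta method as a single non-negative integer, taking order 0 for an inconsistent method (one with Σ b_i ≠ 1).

b = (-17/9, -1, -16/9)
c = (0, -11/6, 2/5)
Ac = (0, 0, -11/3)
Σ b_i: (-17/9)·1 + (-1)·1 + (-16/9)·1 = -14/3 ≠ 1 ⇒ order 0.

0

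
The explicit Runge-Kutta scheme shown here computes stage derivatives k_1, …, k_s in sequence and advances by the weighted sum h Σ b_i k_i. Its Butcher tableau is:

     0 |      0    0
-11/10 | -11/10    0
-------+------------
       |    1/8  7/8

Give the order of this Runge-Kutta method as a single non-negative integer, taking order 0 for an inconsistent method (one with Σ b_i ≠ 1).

1

b = (1/8, 7/8)
c = (0, -11/10)
Σ b_i: 1/8·1 + 7/8·1 = 1 ✓
b·c: 7/8·(-11/10) = -77/80 ≠ 1/2 ⇒ order 1.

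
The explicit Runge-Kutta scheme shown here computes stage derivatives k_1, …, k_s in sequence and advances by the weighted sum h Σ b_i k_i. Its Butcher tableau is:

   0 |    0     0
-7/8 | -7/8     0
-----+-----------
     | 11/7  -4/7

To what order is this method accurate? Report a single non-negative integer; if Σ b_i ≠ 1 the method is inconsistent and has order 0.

b = (11/7, -4/7)
c = (0, -7/8)
Σ b_i: 11/7·1 + (-4/7)·1 = 1 ✓
b·c: (-4/7)·(-7/8) = 1/2 ✓; 2 stages ⇒ order 2.

2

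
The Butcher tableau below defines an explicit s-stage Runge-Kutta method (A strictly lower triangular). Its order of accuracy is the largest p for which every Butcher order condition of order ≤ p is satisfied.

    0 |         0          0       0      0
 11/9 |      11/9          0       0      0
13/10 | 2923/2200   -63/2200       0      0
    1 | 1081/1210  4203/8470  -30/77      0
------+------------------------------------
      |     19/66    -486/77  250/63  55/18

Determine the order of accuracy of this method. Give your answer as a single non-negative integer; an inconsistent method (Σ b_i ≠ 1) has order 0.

b = (19/66, -486/77, 250/63, 55/18)
c = (0, 11/9, 13/10, 1)
Ac = (0, 0, -7/200, 1/10)
Σ b_i: 19/66·1 + (-486/77)·1 + 250/63·1 + 55/18·1 = 1 ✓
b·c: (-486/77)·11/9 + 250/63·13/10 + 55/18·1 = 1/2 ✓
b·c²: (-486/77)·121/81 + 250/63·169/100 + 55/18·1 = 1/3 ✓
b·Ac: 250/63·(-7/200) + 55/18·1/10 = 1/6 ✓
b·c³: (-486/77)·1331/729 + 250/63·2197/1000 + 55/18·1 = 1/4 ✓
b·(c∘Ac): 250/63·(-91/2000) + 55/18·1/10 = 1/8 ✓
b·Ac²: 250/63·(-77/1800) + 55/18·41/495 = 1/12 ✓
b·A²c: 55/18·3/220 = 1/24 ✓; 4 stages ⇒ order 4.

4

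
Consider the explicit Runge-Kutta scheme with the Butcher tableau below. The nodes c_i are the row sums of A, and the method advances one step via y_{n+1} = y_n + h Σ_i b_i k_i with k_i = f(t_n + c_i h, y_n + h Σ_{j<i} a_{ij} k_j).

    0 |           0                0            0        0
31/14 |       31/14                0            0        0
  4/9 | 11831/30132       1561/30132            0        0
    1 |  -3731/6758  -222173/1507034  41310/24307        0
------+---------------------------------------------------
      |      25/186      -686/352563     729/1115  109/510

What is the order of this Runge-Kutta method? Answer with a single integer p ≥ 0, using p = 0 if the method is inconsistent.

b = (25/186, -686/352563, 729/1115, 109/510)
c = (0, 31/14, 4/9, 1)
Ac = (0, 0, 223/1944, 187/436)
Σ b_i: 25/186·1 + (-686/352563)·1 + 729/1115·1 + 109/510·1 = 1 ✓
b·c: (-686/352563)·31/14 + 729/1115·4/9 + 109/510·1 = 1/2 ✓
b·c²: (-686/352563)·961/196 + 729/1115·16/81 + 109/510·1 = 1/3 ✓
b·Ac: 729/1115·223/1944 + 109/510·187/436 = 1/6 ✓
b·c³: (-686/352563)·29791/2744 + 729/1115·64/729 + 109/510·1 = 1/4 ✓
b·(c∘Ac): 729/1115·223/4374 + 109/510·187/436 = 1/8 ✓
b·Ac²: 729/1115·6913/27216 + 109/510·(-2363/6104) = 1/12 ✓
b·A²c: 109/510·85/436 = 1/24 ✓; 4 stages ⇒ order 4.

4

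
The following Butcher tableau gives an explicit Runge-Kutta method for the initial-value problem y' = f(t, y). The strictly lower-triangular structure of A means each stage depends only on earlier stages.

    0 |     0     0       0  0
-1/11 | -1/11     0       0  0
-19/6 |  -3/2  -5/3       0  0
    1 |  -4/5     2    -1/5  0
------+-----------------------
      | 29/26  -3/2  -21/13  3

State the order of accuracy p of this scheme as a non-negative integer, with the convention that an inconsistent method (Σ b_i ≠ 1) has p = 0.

1

b = (29/26, -3/2, -21/13, 3)
c = (0, -1/11, -19/6, 1)
Ac = (0, 0, 5/33, 149/330)
Σ b_i: 29/26·1 + (-3/2)·1 + (-21/13)·1 + 3·1 = 1 ✓
b·c: (-3/2)·(-1/11) + (-21/13)·(-19/6) + 3·1 = 1180/143 ≠ 1/2 ⇒ order 1.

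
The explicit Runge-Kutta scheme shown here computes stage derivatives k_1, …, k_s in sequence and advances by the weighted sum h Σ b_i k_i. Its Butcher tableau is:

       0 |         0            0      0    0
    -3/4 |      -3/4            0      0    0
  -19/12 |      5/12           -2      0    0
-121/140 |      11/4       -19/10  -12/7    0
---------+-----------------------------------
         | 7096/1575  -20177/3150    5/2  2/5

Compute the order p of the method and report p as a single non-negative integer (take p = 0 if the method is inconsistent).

2

b = (7096/1575, -20177/3150, 5/2, 2/5)
c = (0, -3/4, -19/12, -121/140)
Ac = (0, 0, 3/2, 1159/280)
Σ b_i: 7096/1575·1 + (-20177/3150)·1 + 5/2·1 + 2/5·1 = 1 ✓
b·c: (-20177/3150)·(-3/4) + 5/2·(-19/12) + 2/5·(-121/140) = 1/2 ✓
b·c²: (-20177/3150)·9/16 + 5/2·361/144 + 2/5·14641/19600 = 2613473/882000 ≠ 1/3 ⇒ order 2.
b·Ac: 5/2·3/2 + 2/5·1159/280 = 946/175 ≠ 1/6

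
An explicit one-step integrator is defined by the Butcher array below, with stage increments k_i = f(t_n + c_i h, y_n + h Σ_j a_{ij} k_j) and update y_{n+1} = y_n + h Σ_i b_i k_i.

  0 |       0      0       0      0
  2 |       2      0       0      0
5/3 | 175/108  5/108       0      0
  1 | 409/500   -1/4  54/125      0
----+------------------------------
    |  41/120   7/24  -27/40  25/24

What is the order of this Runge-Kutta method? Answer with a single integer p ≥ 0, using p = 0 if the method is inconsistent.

4

b = (41/120, 7/24, -27/40, 25/24)
c = (0, 2, 5/3, 1)
Ac = (0, 0, 5/54, 11/50)
Σ b_i: 41/120·1 + 7/24·1 + (-27/40)·1 + 25/24·1 = 1 ✓
b·c: 7/24·2 + (-27/40)·5/3 + 25/24·1 = 1/2 ✓
b·c²: 7/24·4 + (-27/40)·25/9 + 25/24·1 = 1/3 ✓
b·Ac: (-27/40)·5/54 + 25/24·11/50 = 1/6 ✓
b·c³: 7/24·8 + (-27/40)·125/27 + 25/24·1 = 1/4 ✓
b·(c∘Ac): (-27/40)·25/162 + 25/24·11/50 = 1/8 ✓
b·Ac²: (-27/40)·5/27 + 25/24·1/5 = 1/12 ✓
b·A²c: 25/24·1/25 = 1/24 ✓; 4 stages ⇒ order 4.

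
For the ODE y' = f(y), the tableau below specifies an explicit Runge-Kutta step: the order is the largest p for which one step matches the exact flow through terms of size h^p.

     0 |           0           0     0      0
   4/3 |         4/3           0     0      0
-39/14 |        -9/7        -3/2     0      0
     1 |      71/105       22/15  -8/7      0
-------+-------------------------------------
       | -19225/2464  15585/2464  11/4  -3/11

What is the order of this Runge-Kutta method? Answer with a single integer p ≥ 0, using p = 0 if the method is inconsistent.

b = (-19225/2464, 15585/2464, 11/4, -3/11)
c = (0, 4/3, -39/14, 1)
Ac = (0, 0, -2, 11332/2205)
Σ b_i: (-19225/2464)·1 + 15585/2464·1 + 11/4·1 + (-3/11)·1 = 1 ✓
b·c: 15585/2464·4/3 + 11/4·(-39/14) + (-3/11)·1 = 1/2 ✓
b·c²: 15585/2464·16/9 + 11/4·1521/196 + (-3/11)·1 = 835987/25872 ≠ 1/3 ⇒ order 2.
b·Ac: 11/4·(-2) + (-3/11)·11332/2205 = -111599/16170 ≠ 1/6

2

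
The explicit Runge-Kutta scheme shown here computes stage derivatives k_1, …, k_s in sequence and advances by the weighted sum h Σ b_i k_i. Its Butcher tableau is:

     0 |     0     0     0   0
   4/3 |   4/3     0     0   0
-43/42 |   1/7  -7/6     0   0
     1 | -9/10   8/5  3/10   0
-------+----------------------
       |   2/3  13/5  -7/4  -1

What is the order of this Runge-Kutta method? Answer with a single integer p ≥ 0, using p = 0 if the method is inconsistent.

0

b = (2/3, 13/5, -7/4, -1)
c = (0, 4/3, -43/42, 1)
Ac = (0, 0, -14/9, 767/420)
Σ b_i: 2/3·1 + 13/5·1 + (-7/4)·1 + (-1)·1 = 31/60 ≠ 1 ⇒ order 0.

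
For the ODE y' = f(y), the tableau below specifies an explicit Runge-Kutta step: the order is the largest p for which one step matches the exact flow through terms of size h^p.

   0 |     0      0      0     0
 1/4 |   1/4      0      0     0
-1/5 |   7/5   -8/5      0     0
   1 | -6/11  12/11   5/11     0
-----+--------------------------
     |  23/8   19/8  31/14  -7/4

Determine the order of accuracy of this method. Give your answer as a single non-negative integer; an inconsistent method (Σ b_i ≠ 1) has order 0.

b = (23/8, 19/8, 31/14, -7/4)
c = (0, 1/4, -1/5, 1)
Ac = (0, 0, -2/5, 2/11)
Σ b_i: 23/8·1 + 19/8·1 + 31/14·1 + (-7/4)·1 = 40/7 ≠ 1 ⇒ order 0.

0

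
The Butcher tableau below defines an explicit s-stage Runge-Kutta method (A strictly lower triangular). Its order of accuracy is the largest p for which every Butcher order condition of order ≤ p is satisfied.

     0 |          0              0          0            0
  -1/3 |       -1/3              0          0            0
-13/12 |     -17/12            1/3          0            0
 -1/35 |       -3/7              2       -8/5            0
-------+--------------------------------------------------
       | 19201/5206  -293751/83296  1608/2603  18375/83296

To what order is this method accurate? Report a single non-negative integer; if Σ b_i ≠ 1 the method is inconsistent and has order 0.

b = (19201/5206, -293751/83296, 1608/2603, 18375/83296)
c = (0, -1/3, -13/12, -1/35)
Ac = (0, 0, -1/9, 16/15)
Σ b_i: 19201/5206·1 + (-293751/83296)·1 + 1608/2603·1 + 18375/83296·1 = 1 ✓
b·c: (-293751/83296)·(-1/3) + 1608/2603·(-13/12) + 18375/83296·(-1/35) = 1/2 ✓
b·c²: (-293751/83296)·1/9 + 1608/2603·169/144 + 18375/83296·1/1225 = 1/3 ✓
b·Ac: 1608/2603·(-1/9) + 18375/83296·16/15 = 1/6 ✓
b·c³: (-293751/83296)·(-1/27) + 1608/2603·(-2197/1728) + 18375/83296·(-1/42875) = -859045/1311912 ≠ 1/4 ⇒ order 3.
b·(c∘Ac): 1608/2603·13/108 + 18375/83296·(-16/525) = 3169/46854 ≠ 1/8
b·Ac²: 1608/2603·1/27 + 18375/83296·(-149/90) = -513271/1499328 ≠ 1/12
b·A²c: 18375/83296·8/45 = 1225/31236 ≠ 1/24

3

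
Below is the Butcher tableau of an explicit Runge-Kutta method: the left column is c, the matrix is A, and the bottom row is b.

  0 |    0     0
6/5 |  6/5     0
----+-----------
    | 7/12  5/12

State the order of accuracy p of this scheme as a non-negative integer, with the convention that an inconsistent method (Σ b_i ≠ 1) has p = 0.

b = (7/12, 5/12)
c = (0, 6/5)
Σ b_i: 7/12·1 + 5/12·1 = 1 ✓
b·c: 5/12·6/5 = 1/2 ✓; 2 stages ⇒ order 2.

2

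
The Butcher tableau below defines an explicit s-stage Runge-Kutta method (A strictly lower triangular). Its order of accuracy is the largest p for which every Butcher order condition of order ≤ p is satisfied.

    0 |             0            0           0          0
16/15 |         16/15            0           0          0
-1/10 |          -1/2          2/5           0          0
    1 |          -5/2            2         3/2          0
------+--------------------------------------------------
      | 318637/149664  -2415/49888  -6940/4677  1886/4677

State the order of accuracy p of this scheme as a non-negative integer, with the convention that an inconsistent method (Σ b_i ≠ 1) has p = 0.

3

b = (318637/149664, -2415/49888, -6940/4677, 1886/4677)
c = (0, 16/15, -1/10, 1)
Ac = (0, 0, 32/75, 119/60)
Σ b_i: 318637/149664·1 + (-2415/49888)·1 + (-6940/4677)·1 + 1886/4677·1 = 1 ✓
b·c: (-2415/49888)·16/15 + (-6940/4677)·(-1/10) + 1886/4677·1 = 1/2 ✓
b·c²: (-2415/49888)·256/225 + (-6940/4677)·1/100 + 1886/4677·1 = 1/3 ✓
b·Ac: (-6940/4677)·32/75 + 1886/4677·119/60 = 1/6 ✓
b·c³: (-2415/49888)·4096/3375 + (-6940/4677)·(-1/1000) + 1886/4677·1 = 9709/28062 ≠ 1/4 ⇒ order 3.
b·(c∘Ac): (-6940/4677)·(-16/375) + 1886/4677·119/60 = 605501/701550 ≠ 1/8
b·Ac²: (-6940/4677)·512/1125 + 1886/4677·4123/1800 = 69691/280620 ≠ 1/12
b·A²c: 1886/4677·16/25 = 30176/116925 ≠ 1/24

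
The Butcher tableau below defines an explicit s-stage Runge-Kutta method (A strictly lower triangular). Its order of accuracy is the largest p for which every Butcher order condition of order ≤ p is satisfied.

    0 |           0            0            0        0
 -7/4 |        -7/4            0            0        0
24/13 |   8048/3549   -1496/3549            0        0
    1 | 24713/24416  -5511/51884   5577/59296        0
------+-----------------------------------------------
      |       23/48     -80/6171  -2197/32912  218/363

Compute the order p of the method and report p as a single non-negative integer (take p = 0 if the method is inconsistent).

b = (23/48, -80/6171, -2197/32912, 218/363)
c = (0, -7/4, 24/13, 1)
Ac = (0, 0, 374/507, 627/1744)
Σ b_i: 23/48·1 + (-80/6171)·1 + (-2197/32912)·1 + 218/363·1 = 1 ✓
b·c: (-80/6171)·(-7/4) + (-2197/32912)·24/13 + 218/363·1 = 1/2 ✓
b·c²: (-80/6171)·49/16 + (-2197/32912)·576/169 + 218/363·1 = 1/3 ✓
b·Ac: (-2197/32912)·374/507 + 218/363·627/1744 = 1/6 ✓
b·c³: (-80/6171)·(-343/64) + (-2197/32912)·13824/2197 + 218/363·1 = 1/4 ✓
b·(c∘Ac): (-2197/32912)·2992/2197 + 218/363·627/1744 = 1/8 ✓
b·Ac²: (-2197/32912)·(-1309/1014) + 218/363·(-33/6976) = 1/12 ✓
b·A²c: 218/363·121/1744 = 1/24 ✓; 4 stages ⇒ order 4.

4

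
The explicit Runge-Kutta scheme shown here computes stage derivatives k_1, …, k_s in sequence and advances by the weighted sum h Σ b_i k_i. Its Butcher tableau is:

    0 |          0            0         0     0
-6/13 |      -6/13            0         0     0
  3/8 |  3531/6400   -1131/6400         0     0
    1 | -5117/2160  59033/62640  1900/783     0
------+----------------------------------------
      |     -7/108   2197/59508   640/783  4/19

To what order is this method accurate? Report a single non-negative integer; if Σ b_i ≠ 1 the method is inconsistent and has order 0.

b = (-7/108, 2197/59508, 640/783, 4/19)
c = (0, -6/13, 3/8, 1)
Ac = (0, 0, 261/3200, 19/40)
Σ b_i: (-7/108)·1 + 2197/59508·1 + 640/783·1 + 4/19·1 = 1 ✓
b·c: 2197/59508·(-6/13) + 640/783·3/8 + 4/19·1 = 1/2 ✓
b·c²: 2197/59508·36/169 + 640/783·9/64 + 4/19·1 = 1/3 ✓
b·Ac: 640/783·261/3200 + 4/19·19/40 = 1/6 ✓
b·c³: 2197/59508·(-216/2197) + 640/783·27/512 + 4/19·1 = 1/4 ✓
b·(c∘Ac): 640/783·783/25600 + 4/19·19/40 = 1/8 ✓
b·Ac²: 640/783·(-783/20800) + 4/19·1691/3120 = 1/12 ✓
b·A²c: 4/19·19/96 = 1/24 ✓; 4 stages ⇒ order 4.

4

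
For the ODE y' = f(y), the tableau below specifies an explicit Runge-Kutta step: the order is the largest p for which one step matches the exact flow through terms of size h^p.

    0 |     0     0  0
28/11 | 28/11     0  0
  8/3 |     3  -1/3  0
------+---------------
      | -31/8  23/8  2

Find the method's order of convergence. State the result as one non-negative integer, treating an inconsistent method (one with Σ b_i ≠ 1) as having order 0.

1

b = (-31/8, 23/8, 2)
c = (0, 28/11, 8/3)
Ac = (0, 0, -28/33)
Σ b_i: (-31/8)·1 + 23/8·1 + 2·1 = 1 ✓
b·c: 23/8·28/11 + 2·8/3 = 835/66 ≠ 1/2 ⇒ order 1.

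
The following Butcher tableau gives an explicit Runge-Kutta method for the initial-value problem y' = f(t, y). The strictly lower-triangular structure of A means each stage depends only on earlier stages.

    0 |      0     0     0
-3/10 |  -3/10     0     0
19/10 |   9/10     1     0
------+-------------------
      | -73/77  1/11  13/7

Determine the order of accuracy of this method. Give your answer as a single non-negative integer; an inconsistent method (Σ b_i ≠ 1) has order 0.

1

b = (-73/77, 1/11, 13/7)
c = (0, -3/10, 19/10)
Ac = (0, 0, -3/10)
Σ b_i: (-73/77)·1 + 1/11·1 + 13/7·1 = 1 ✓
b·c: 1/11·(-3/10) + 13/7·19/10 = 1348/385 ≠ 1/2 ⇒ order 1.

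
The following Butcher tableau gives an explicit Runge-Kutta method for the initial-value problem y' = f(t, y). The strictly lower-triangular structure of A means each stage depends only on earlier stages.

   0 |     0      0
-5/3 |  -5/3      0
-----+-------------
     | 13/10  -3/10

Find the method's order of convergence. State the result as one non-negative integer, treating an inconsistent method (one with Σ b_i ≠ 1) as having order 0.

b = (13/10, -3/10)
c = (0, -5/3)
Σ b_i: 13/10·1 + (-3/10)·1 = 1 ✓
b·c: (-3/10)·(-5/3) = 1/2 ✓; 2 stages ⇒ order 2.

2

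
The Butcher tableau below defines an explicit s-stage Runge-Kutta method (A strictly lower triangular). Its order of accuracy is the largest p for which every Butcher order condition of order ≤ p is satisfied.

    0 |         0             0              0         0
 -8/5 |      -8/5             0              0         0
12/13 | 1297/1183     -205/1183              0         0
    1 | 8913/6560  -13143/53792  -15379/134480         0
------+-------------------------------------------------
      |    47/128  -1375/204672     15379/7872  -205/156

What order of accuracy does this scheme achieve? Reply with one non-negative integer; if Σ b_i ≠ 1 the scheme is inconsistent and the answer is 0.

4

b = (47/128, -1375/204672, 15379/7872, -205/156)
c = (0, -8/5, 12/13, 1)
Ac = (0, 0, 328/1183, 117/410)
Σ b_i: 47/128·1 + (-1375/204672)·1 + 15379/7872·1 + (-205/156)·1 = 1 ✓
b·c: (-1375/204672)·(-8/5) + 15379/7872·12/13 + (-205/156)·1 = 1/2 ✓
b·c²: (-1375/204672)·64/25 + 15379/7872·144/169 + (-205/156)·1 = 1/3 ✓
b·Ac: 15379/7872·328/1183 + (-205/156)·117/410 = 1/6 ✓
b·c³: (-1375/204672)·(-512/125) + 15379/7872·1728/2197 + (-205/156)·1 = 1/4 ✓
b·(c∘Ac): 15379/7872·3936/15379 + (-205/156)·117/410 = 1/8 ✓
b·Ac²: 15379/7872·(-2624/5915) + (-205/156)·(-741/1025) = 1/12 ✓
b·A²c: (-205/156)·(-13/410) = 1/24 ✓; 4 stages ⇒ order 4.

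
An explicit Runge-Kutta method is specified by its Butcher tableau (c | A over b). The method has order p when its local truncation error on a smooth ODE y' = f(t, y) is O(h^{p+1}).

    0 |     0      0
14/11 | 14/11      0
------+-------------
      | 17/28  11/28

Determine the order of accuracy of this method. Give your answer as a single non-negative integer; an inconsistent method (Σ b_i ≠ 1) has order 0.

2

b = (17/28, 11/28)
c = (0, 14/11)
Σ b_i: 17/28·1 + 11/28·1 = 1 ✓
b·c: 11/28·14/11 = 1/2 ✓; 2 stages ⇒ order 2.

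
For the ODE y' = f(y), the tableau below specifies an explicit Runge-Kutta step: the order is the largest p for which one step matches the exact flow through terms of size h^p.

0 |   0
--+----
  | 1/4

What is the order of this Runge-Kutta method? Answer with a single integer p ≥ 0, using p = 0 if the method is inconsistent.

0

b = (1/4)
c = (0)
Σ b_i: 1/4·1 = 1/4 ≠ 1 ⇒ order 0.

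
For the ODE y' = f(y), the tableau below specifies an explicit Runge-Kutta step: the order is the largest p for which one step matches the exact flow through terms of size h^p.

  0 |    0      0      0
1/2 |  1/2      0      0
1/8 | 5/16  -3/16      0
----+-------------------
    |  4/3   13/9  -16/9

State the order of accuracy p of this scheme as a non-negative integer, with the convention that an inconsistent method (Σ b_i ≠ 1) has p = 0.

b = (4/3, 13/9, -16/9)
c = (0, 1/2, 1/8)
Ac = (0, 0, -3/32)
Σ b_i: 4/3·1 + 13/9·1 + (-16/9)·1 = 1 ✓
b·c: 13/9·1/2 + (-16/9)·1/8 = 1/2 ✓
b·c²: 13/9·1/4 + (-16/9)·1/64 = 1/3 ✓
b·Ac: (-16/9)·(-3/32) = 1/6 ✓; 3 stages ⇒ order 3.

3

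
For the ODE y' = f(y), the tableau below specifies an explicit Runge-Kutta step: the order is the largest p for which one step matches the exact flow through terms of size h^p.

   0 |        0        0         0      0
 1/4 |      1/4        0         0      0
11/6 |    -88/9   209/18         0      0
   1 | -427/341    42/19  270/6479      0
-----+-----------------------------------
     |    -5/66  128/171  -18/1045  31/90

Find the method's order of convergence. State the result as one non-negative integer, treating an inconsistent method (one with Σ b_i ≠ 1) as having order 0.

4

b = (-5/66, 128/171, -18/1045, 31/90)
c = (0, 1/4, 11/6, 1)
Ac = (0, 0, 209/72, 39/62)
Σ b_i: (-5/66)·1 + 128/171·1 + (-18/1045)·1 + 31/90·1 = 1 ✓
b·c: 128/171·1/4 + (-18/1045)·11/6 + 31/90·1 = 1/2 ✓
b·c²: 128/171·1/16 + (-18/1045)·121/36 + 31/90·1 = 1/3 ✓
b·Ac: (-18/1045)·209/72 + 31/90·39/62 = 1/6 ✓
b·c³: 128/171·1/64 + (-18/1045)·1331/216 + 31/90·1 = 1/4 ✓
b·(c∘Ac): (-18/1045)·2299/432 + 31/90·39/62 = 1/8 ✓
b·Ac²: (-18/1045)·209/288 + 31/90·69/248 = 1/12 ✓
b·A²c: 31/90·15/124 = 1/24 ✓; 4 stages ⇒ order 4.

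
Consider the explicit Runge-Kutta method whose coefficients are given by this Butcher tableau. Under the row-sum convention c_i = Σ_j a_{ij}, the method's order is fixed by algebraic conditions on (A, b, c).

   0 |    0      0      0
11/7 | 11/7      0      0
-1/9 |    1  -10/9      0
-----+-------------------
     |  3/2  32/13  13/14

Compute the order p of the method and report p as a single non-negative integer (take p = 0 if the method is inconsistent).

0

b = (3/2, 32/13, 13/14)
c = (0, 11/7, -1/9)
Ac = (0, 0, -110/63)
Σ b_i: 3/2·1 + 32/13·1 + 13/14·1 = 445/91 ≠ 1 ⇒ order 0.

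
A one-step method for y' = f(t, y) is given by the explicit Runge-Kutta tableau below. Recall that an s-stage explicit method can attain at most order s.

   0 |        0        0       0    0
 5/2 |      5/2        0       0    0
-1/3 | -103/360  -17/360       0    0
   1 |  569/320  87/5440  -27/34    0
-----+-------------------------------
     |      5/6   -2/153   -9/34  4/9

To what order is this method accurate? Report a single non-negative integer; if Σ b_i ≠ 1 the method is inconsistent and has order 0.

4

b = (5/6, -2/153, -9/34, 4/9)
c = (0, 5/2, -1/3, 1)
Ac = (0, 0, -17/144, 39/128)
Σ b_i: 5/6·1 + (-2/153)·1 + (-9/34)·1 + 4/9·1 = 1 ✓
b·c: (-2/153)·5/2 + (-9/34)·(-1/3) + 4/9·1 = 1/2 ✓
b·c²: (-2/153)·25/4 + (-9/34)·1/9 + 4/9·1 = 1/3 ✓
b·Ac: (-9/34)·(-17/144) + 4/9·39/128 = 1/6 ✓
b·c³: (-2/153)·125/8 + (-9/34)·(-1/27) + 4/9·1 = 1/4 ✓
b·(c∘Ac): (-9/34)·17/432 + 4/9·39/128 = 1/8 ✓
b·Ac²: (-9/34)·(-85/288) + 4/9·3/256 = 1/12 ✓
b·A²c: 4/9·3/32 = 1/24 ✓; 4 stages ⇒ order 4.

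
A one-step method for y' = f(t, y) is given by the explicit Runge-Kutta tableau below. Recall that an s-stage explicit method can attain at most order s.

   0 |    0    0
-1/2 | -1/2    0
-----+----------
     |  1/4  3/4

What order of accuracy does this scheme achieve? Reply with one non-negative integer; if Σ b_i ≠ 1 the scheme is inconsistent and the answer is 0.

b = (1/4, 3/4)
c = (0, -1/2)
Σ b_i: 1/4·1 + 3/4·1 = 1 ✓
b·c: 3/4·(-1/2) = -3/8 ≠ 1/2 ⇒ order 1.

1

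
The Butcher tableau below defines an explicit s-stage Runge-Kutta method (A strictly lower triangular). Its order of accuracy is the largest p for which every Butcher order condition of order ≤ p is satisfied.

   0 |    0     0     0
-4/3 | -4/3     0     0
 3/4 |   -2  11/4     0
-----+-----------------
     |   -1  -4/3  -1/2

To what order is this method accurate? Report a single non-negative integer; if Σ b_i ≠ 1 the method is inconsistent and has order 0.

0

b = (-1, -4/3, -1/2)
c = (0, -4/3, 3/4)
Ac = (0, 0, -11/3)
Σ b_i: (-1)·1 + (-4/3)·1 + (-1/2)·1 = -17/6 ≠ 1 ⇒ order 0.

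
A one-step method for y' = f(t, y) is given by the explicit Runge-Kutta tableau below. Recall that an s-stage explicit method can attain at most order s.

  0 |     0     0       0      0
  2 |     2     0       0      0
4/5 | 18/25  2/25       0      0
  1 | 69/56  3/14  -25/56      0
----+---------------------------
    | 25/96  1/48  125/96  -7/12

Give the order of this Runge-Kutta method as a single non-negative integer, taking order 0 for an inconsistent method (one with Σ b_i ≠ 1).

4

b = (25/96, 1/48, 125/96, -7/12)
c = (0, 2, 4/5, 1)
Ac = (0, 0, 4/25, 1/14)
Σ b_i: 25/96·1 + 1/48·1 + 125/96·1 + (-7/12)·1 = 1 ✓
b·c: 1/48·2 + 125/96·4/5 + (-7/12)·1 = 1/2 ✓
b·c²: 1/48·4 + 125/96·16/25 + (-7/12)·1 = 1/3 ✓
b·Ac: 125/96·4/25 + (-7/12)·1/14 = 1/6 ✓
b·c³: 1/48·8 + 125/96·64/125 + (-7/12)·1 = 1/4 ✓
b·(c∘Ac): 125/96·16/125 + (-7/12)·1/14 = 1/8 ✓
b·Ac²: 125/96·8/25 + (-7/12)·4/7 = 1/12 ✓
b·A²c: (-7/12)·(-1/14) = 1/24 ✓; 4 stages ⇒ order 4.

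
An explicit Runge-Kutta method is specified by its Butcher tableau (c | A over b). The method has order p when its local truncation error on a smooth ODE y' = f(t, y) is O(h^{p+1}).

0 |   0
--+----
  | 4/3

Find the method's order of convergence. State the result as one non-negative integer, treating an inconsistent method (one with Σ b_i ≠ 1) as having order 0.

0

b = (4/3)
c = (0)
Σ b_i: 4/3·1 = 4/3 ≠ 1 ⇒ order 0.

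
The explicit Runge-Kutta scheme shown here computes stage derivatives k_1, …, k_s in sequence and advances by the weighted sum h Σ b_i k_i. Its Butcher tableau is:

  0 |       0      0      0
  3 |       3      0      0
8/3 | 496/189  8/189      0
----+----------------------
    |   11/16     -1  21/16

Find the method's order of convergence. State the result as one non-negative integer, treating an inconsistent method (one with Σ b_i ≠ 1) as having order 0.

3

b = (11/16, -1, 21/16)
c = (0, 3, 8/3)
Ac = (0, 0, 8/63)
Σ b_i: 11/16·1 + (-1)·1 + 21/16·1 = 1 ✓
b·c: (-1)·3 + 21/16·8/3 = 1/2 ✓
b·c²: (-1)·9 + 21/16·64/9 = 1/3 ✓
b·Ac: 21/16·8/63 = 1/6 ✓; 3 stages ⇒ order 3.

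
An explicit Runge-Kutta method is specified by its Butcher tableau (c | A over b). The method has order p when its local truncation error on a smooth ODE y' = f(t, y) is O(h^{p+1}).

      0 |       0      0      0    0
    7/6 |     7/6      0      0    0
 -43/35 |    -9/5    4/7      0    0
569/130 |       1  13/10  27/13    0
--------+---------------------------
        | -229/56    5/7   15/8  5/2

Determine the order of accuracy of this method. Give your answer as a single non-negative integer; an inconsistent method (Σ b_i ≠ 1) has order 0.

1

b = (-229/56, 5/7, 15/8, 5/2)
c = (0, 7/6, -43/35, 569/130)
Ac = (0, 0, 2/3, -5651/5460)
Σ b_i: (-229/56)·1 + 5/7·1 + 15/8·1 + 5/2·1 = 1 ✓
b·c: 5/7·7/6 + 15/8·(-43/35) + 5/2·569/130 = 20687/2184 ≠ 1/2 ⇒ order 1.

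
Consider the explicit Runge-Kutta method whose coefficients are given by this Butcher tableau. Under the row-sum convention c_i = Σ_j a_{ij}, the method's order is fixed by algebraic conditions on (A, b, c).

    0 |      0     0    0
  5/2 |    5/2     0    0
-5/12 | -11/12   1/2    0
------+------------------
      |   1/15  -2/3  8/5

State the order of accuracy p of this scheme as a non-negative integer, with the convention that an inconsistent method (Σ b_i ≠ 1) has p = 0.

1

b = (1/15, -2/3, 8/5)
c = (0, 5/2, -5/12)
Ac = (0, 0, 5/4)
Σ b_i: 1/15·1 + (-2/3)·1 + 8/5·1 = 1 ✓
b·c: (-2/3)·5/2 + 8/5·(-5/12) = -7/3 ≠ 1/2 ⇒ order 1.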